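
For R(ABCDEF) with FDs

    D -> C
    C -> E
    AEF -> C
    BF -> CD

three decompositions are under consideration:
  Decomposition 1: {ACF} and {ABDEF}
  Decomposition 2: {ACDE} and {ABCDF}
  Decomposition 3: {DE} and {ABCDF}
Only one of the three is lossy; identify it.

Decomposition 1

Decomposition 1: common = {AF}, closure = {AF} → lossy.
Decomposition 2: common = {ACD}, closure = {ACDE} → lossless.
Decomposition 3: common = {D}, closure = {CDE} → lossless.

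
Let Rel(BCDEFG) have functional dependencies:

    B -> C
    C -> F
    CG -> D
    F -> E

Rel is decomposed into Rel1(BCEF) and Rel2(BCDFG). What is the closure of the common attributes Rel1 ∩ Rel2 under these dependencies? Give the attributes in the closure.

Rel1 ∩ Rel2 = {BCF}.
F → E applies, adding E
Closure: {BCEF}.

BCEF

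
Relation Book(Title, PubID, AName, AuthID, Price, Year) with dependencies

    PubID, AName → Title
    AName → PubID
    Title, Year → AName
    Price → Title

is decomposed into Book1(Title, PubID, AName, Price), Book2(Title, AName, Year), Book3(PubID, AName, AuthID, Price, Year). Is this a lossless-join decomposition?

Yes

Chase test. Columns are Title, PubID, AName, AuthID, Price, Year; row i has aⱼ where attribute j ∈ Booki, else bᵢⱼ.
Initial tableau (one row per fragment):
  row 1: a1 a2 a3 b14 a5 b16
  row 2: a1 b22 a3 b24 b25 a6
  row 3: b31 a2 a3 a4 a5 a6
Rows 1 and 3 agree on PubID, AName; apply PubID, AName→Title and equate their Title entries.
Rows 1 and 2 agree on AName; apply AName→PubID and equate their PubID entries.
Row 3 is now all distinguished symbols — the join is lossless.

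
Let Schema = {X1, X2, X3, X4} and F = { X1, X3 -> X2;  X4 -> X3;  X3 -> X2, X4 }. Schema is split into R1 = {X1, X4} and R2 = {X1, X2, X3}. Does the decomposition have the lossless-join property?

Common attributes: R1 ∩ R2 = {X1}.
No dependency enlarges {X1}, so (X1)⁺ = {X1}.
The closure contains neither all of R1 = {X1, X4} nor all of R2 = {X1, X2, X3}, so the common attributes are not a superkey of either fragment. The join is lossy.

No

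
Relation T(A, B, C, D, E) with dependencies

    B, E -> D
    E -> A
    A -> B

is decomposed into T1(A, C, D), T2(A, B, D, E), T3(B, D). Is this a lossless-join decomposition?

No

Chase test. Columns are A, B, C, D, E; row i has aⱼ where attribute j ∈ Ti, else bᵢⱼ.
Initial tableau (one row per fragment):
  row 1: a1 b12 a3 a4 b15
  row 2: a1 a2 b23 a4 a5
  row 3: b31 a2 b33 a4 b35
Rows 1 and 2 agree on A; apply A→B and equate their B entries.
No row becomes fully distinguished — the join is lossy.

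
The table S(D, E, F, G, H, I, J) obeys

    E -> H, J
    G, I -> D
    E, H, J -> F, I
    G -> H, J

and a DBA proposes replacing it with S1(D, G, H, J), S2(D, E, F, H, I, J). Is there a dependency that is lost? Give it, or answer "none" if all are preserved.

G, I -> D

Check G, I → D: no single fragment contains all of {D, G, I}, and the restricted closure of {G, I} across the fragments never reaches {D}.
E → H, J is preserved.
E, H, J → F, I is preserved.
G → H, J is preserved.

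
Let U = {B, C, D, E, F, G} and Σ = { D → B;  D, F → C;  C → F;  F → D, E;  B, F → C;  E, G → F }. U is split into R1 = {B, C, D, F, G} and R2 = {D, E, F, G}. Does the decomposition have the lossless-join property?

Common attributes: R1 ∩ R2 = {D, F, G}.
Closure of {D, F, G}: D → B applies, adding B; D, F → C applies, adding C; F → D, E applies, adding E. So (D, F, G)⁺ = {B, C, D, E, F, G}.
This closure contains every attribute of R1, so R1 ∩ R2 → R1. The join is lossless.

Yes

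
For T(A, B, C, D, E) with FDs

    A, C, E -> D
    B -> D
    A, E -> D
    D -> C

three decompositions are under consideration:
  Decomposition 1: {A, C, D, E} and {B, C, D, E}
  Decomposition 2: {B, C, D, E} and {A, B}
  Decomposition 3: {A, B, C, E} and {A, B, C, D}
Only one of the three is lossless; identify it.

Decomposition 3

Decomposition 1: common = {C, D, E}, closure = {C, D, E} → lossy.
Decomposition 2: common = {B}, closure = {B, C, D} → lossy.
Decomposition 3: common = {A, B, C}, closure = {A, B, C, D} → lossless.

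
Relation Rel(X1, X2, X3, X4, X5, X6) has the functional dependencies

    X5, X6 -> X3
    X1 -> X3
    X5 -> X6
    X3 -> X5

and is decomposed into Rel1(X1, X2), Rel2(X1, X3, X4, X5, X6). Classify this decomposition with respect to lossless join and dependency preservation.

lossy but dependency-preserving

Lossless test: (X1)⁺ = {X1, X3, X5, X6}, which is a superkey of neither fragment — lossy.
Dependency preservation: every FD's attributes lie within a single fragment, so each can be enforced locally — preserved.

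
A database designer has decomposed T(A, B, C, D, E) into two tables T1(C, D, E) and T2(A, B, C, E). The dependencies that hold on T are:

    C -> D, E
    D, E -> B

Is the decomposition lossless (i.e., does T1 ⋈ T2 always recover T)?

Yes

Common attributes: T1 ∩ T2 = {C, E}.
Closure of {C, E}: C → D, E applies, adding D; D, E → B applies, adding B. So (C, E)⁺ = {B, C, D, E}.
This closure contains every attribute of T1, so T1 ∩ T2 → T1. The join is lossless.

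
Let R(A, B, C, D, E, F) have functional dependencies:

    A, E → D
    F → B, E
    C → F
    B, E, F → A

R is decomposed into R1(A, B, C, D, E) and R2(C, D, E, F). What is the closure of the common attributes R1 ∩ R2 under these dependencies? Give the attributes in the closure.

A, B, C, D, E, F

R1 ∩ R2 = {C, D, E}.
C → F applies, adding F
F → B, E applies, adding B
B, E, F → A applies, adding A
Closure: {A, B, C, D, E, F}.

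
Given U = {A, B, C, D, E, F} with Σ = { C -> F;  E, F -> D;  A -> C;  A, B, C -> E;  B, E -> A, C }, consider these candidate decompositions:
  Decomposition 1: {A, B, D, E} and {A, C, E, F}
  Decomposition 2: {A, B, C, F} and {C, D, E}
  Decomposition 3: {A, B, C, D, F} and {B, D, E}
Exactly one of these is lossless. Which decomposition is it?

Decomposition 1: common = {A, E}, closure = {A, C, D, E, F} → lossless.
Decomposition 2: common = {C}, closure = {C, F} → lossy.
Decomposition 3: common = {B, D}, closure = {B, D} → lossy.

Decomposition 1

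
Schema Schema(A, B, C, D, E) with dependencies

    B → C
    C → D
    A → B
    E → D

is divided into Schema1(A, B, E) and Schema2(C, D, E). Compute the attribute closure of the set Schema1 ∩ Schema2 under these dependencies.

Schema1 ∩ Schema2 = {E}.
E → D applies, adding D
Closure: {D, E}.

D, E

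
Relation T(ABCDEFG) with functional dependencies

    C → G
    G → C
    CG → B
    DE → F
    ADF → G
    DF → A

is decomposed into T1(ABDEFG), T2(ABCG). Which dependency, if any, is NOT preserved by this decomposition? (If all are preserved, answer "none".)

none

C → G lies within T2.
G → C lies within T2.
CG → B lies within T2.
DE → F lies within T1.
ADF → G lies within T1.
DF → A lies within T1.
Every dependency is enforceable on the fragments, so the decomposition is dependency-preserving.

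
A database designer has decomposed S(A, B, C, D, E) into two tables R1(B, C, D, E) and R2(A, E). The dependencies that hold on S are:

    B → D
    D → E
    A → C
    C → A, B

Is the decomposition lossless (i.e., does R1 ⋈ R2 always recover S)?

Common attributes: R1 ∩ R2 = {E}.
No dependency enlarges {E}, so (E)⁺ = {E}.
The closure contains neither all of R1 = {B, C, D, E} nor all of R2 = {A, E}, so the common attributes are not a superkey of either fragment. The join is lossy.

No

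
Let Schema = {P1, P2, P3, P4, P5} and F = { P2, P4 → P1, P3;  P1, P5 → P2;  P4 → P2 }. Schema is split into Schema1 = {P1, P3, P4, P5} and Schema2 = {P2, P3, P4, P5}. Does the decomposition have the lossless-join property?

Common attributes: Schema1 ∩ Schema2 = {P3, P4, P5}.
Closure of {P3, P4, P5}: P4 → P2 applies, adding P2; P2, P4 → P1, P3 applies, adding P1. So (P3, P4, P5)⁺ = {P1, P2, P3, P4, P5}.
This closure contains every attribute of Schema1, so Schema1 ∩ Schema2 → Schema1. The join is lossless.

Yes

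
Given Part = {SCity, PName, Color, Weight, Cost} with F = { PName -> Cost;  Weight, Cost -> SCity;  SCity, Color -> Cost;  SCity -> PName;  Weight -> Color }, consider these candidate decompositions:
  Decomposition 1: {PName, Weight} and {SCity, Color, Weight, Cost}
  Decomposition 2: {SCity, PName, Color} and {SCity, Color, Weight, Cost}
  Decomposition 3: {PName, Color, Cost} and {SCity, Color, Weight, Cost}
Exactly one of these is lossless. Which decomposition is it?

Decomposition 1: common = {Weight}, closure = {Color, Weight} → lossy.
Decomposition 2: common = {SCity, Color}, closure = {SCity, PName, Color, Cost} → lossless.
Decomposition 3: common = {Color, Cost}, closure = {Color, Cost} → lossy.

Decomposition 2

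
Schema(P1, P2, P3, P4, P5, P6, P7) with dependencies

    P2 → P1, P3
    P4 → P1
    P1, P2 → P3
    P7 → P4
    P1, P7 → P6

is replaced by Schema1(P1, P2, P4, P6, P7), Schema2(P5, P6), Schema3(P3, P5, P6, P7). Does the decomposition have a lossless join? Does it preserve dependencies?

Lossless test (chase): Rows 1 and 3 agree on P7; apply P7→P4 and equate their P4 entries. Rows 1 and 3 agree on P4; apply P4→P1 and equate their P1 entries. No row becomes fully distinguished — the join is lossy.
Dependency preservation: the restricted closure of {P2} across the fragments never reaches {P1, P3}, so P2 → P1, P3 cannot be enforced without a join — not preserved.

lossy and not dependency-preserving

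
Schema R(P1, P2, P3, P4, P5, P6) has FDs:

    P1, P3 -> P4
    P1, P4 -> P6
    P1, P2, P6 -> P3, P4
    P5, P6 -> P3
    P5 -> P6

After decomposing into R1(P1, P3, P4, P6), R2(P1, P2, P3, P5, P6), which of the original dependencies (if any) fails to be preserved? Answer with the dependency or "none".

P1, P3 → P4 lies within R1.
P1, P4 → P6 lies within R1.
P1, P2, P6 → P3, P4: restricted closure across fragments reaches P3, P4.
P5, P6 → P3 lies within R2.
P5 → P6 lies within R2.
Every dependency is enforceable on the fragments, so the decomposition is dependency-preserving.

none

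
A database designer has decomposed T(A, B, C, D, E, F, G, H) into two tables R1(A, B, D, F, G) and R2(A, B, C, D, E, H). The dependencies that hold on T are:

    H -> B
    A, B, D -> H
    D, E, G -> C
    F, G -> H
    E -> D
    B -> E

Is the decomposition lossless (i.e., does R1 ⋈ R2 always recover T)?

Common attributes: R1 ∩ R2 = {A, B, D}.
Closure of {A, B, D}: A, B, D → H applies, adding H; B → E applies, adding E. So (A, B, D)⁺ = {A, B, D, E, H}.
The closure contains neither all of R1 = {A, B, D, F, G} nor all of R2 = {A, B, C, D, E, H}, so the common attributes are not a superkey of either fragment. The join is lossy.

No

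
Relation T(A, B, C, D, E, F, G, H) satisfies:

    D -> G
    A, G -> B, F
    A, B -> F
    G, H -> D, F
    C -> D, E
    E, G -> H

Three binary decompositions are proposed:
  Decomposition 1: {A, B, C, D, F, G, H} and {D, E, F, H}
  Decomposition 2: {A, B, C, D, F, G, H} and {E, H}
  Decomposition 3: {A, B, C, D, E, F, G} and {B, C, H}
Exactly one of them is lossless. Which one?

Decomposition 1: common = {D, F, H}, closure = {D, F, G, H} → lossy.
Decomposition 2: common = {H}, closure = {H} → lossy.
Decomposition 3: common = {B, C}, closure = {B, C, D, E, F, G, H} → lossless.

Decomposition 3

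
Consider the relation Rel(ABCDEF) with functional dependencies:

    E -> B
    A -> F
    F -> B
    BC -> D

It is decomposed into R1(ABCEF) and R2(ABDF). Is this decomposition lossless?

Common attributes: R1 ∩ R2 = {ABF}.
No dependency enlarges {ABF}, so (ABF)⁺ = {ABF}.
The closure contains neither all of R1 = {ABCEF} nor all of R2 = {ABDF}, so the common attributes are not a superkey of either fragment. The join is lossy.

No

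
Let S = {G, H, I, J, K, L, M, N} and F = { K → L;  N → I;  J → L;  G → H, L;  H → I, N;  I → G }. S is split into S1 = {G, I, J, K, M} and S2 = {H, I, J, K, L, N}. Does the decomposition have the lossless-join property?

Common attributes: S1 ∩ S2 = {I, J, K}.
Closure of {I, J, K}: K → L applies, adding L; I → G applies, adding G; G → H, L applies, adding H; H → I, N applies, adding N. So (I, J, K)⁺ = {G, H, I, J, K, L, N}.
This closure contains every attribute of S2, so S1 ∩ S2 → S2. The join is lossless.

Yes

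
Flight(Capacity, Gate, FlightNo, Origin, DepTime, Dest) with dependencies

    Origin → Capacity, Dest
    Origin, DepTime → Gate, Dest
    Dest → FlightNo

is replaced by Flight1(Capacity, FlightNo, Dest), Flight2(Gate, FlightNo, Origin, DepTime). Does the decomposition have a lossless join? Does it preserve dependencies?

lossy and not dependency-preserving

Lossless test: (FlightNo)⁺ = {FlightNo}, which is a superkey of neither fragment — lossy.
Dependency preservation: the restricted closure of {Origin} across the fragments never reaches {Capacity, Dest}, so Origin → Capacity, Dest cannot be enforced without a join — not preserved.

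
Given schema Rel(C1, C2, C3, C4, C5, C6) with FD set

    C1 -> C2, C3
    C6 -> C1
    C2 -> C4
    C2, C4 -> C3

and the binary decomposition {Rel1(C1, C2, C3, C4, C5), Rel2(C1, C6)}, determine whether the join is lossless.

No

Common attributes: Rel1 ∩ Rel2 = {C1}.
Closure of {C1}: C1 → C2, C3 applies, adding C2, C3; C2 → C4 applies, adding C4. So (C1)⁺ = {C1, C2, C3, C4}.
The closure contains neither all of Rel1 = {C1, C2, C3, C4, C5} nor all of Rel2 = {C1, C6}, so the common attributes are not a superkey of either fragment. The join is lossy.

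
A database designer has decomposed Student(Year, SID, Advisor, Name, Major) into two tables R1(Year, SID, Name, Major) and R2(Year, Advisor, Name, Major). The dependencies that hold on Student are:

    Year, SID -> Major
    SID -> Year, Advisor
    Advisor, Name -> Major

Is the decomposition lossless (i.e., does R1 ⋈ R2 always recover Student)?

No

Common attributes: R1 ∩ R2 = {Year, Name, Major}.
No dependency enlarges {Year, Name, Major}, so (Year, Name, Major)⁺ = {Year, Name, Major}.
The closure contains neither all of R1 = {Year, SID, Name, Major} nor all of R2 = {Year, Advisor, Name, Major}, so the common attributes are not a superkey of either fragment. The join is lossy.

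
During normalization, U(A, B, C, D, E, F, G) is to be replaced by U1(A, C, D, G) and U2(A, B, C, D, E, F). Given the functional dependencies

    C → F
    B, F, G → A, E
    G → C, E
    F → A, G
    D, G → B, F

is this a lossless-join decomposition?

Common attributes: U1 ∩ U2 = {A, C, D}.
Closure of {A, C, D}: C → F applies, adding F; F → A, G applies, adding G; D, G → B, F applies, adding B; B, F, G → A, E applies, adding E. So (A, C, D)⁺ = {A, B, C, D, E, F, G}.
This closure contains every attribute of U1, so U1 ∩ U2 → U1. The join is lossless.

Yes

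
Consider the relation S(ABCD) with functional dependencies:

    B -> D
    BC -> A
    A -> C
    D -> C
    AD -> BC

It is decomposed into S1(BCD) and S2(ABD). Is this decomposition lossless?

Yes

Common attributes: S1 ∩ S2 = {BD}.
Closure of {BD}: D → C applies, adding C; BC → A applies, adding A. So (BD)⁺ = {ABCD}.
This closure contains every attribute of S1, so S1 ∩ S2 → S1. The join is lossless.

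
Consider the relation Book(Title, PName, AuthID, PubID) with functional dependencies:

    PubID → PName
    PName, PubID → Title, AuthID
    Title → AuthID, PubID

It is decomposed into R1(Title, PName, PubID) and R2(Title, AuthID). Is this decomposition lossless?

Common attributes: R1 ∩ R2 = {Title}.
Closure of {Title}: Title → AuthID, PubID applies, adding AuthID, PubID; PubID → PName applies, adding PName. So (Title)⁺ = {Title, PName, AuthID, PubID}.
This closure contains every attribute of R1, so R1 ∩ R2 → R1. The join is lossless.

Yes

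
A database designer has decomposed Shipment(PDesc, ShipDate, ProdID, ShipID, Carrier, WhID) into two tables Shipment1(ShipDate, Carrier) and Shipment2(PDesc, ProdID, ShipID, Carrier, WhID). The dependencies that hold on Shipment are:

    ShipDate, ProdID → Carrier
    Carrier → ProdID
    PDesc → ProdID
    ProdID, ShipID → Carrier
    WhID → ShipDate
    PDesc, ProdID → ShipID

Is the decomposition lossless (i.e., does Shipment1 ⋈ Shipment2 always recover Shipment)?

Common attributes: Shipment1 ∩ Shipment2 = {Carrier}.
Closure of {Carrier}: Carrier → ProdID applies, adding ProdID. So (Carrier)⁺ = {ProdID, Carrier}.
The closure contains neither all of Shipment1 = {ShipDate, Carrier} nor all of Shipment2 = {PDesc, ProdID, ShipID, Carrier, WhID}, so the common attributes are not a superkey of either fragment. The join is lossy.

No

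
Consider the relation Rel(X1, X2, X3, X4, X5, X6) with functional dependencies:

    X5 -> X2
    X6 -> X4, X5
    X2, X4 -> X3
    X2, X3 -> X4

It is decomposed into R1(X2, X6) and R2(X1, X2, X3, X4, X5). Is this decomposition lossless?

No

Common attributes: R1 ∩ R2 = {X2}.
No dependency enlarges {X2}, so (X2)⁺ = {X2}.
The closure contains neither all of R1 = {X2, X6} nor all of R2 = {X1, X2, X3, X4, X5}, so the common attributes are not a superkey of either fragment. The join is lossy.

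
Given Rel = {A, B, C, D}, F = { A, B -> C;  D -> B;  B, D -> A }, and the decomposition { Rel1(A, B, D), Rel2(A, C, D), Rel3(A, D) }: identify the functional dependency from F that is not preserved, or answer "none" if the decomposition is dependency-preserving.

A, B -> C

Check A, B → C: no single fragment contains all of {A, B, C}, and the restricted closure of {A, B} across the fragments never reaches {C}.
D → B is preserved.
B, D → A is preserved.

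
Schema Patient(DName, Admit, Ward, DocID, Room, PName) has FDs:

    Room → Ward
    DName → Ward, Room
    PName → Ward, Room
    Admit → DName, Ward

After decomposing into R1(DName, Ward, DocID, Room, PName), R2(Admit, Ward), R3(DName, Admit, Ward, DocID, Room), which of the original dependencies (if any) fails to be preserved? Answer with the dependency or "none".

none

Room → Ward lies within R1.
DName → Ward, Room lies within R1.
PName → Ward, Room lies within R1.
Admit → DName, Ward lies within R3.
Every dependency is enforceable on the fragments, so the decomposition is dependency-preserving.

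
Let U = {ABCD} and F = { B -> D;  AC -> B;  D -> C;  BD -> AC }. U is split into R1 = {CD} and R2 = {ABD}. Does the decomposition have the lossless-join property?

Common attributes: R1 ∩ R2 = {D}.
Closure of {D}: D → C applies, adding C. So (D)⁺ = {CD}.
This closure contains every attribute of R1, so R1 ∩ R2 → R1. The join is lossless.

Yes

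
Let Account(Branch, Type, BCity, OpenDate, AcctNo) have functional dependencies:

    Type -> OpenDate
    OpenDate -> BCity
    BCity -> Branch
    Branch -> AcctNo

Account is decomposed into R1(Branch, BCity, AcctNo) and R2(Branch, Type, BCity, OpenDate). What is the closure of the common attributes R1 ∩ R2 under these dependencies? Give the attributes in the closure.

R1 ∩ R2 = {Branch, BCity}.
Branch → AcctNo applies, adding AcctNo
Closure: {Branch, BCity, AcctNo}.

Branch, BCity, AcctNo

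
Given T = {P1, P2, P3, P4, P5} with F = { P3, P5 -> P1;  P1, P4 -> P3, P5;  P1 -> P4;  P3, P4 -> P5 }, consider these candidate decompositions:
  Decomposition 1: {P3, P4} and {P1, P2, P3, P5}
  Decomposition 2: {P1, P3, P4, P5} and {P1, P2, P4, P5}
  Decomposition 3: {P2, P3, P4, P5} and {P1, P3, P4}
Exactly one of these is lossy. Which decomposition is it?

Decomposition 1

Decomposition 1: common = {P3}, closure = {P3} → lossy.
Decomposition 2: common = {P1, P4, P5}, closure = {P1, P3, P4, P5} → lossless.
Decomposition 3: common = {P3, P4}, closure = {P1, P3, P4, P5} → lossless.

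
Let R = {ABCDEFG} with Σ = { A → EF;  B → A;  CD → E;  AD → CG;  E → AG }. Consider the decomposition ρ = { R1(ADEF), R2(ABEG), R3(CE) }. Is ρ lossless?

Chase test. Columns are ABCDEFG; row i has aⱼ where attribute j ∈ Ri, else bᵢⱼ.
Initial tableau (one row per fragment):
  row 1: a1 b12 b13 a4 a5 a6 b17
  row 2: a1 a2 b23 b24 a5 b26 a7
  row 3: b31 b32 a3 b34 a5 b36 b37
Rows 1 and 2 agree on A; apply A→EF and equate their EF entries.
Rows 1 and 2 agree on E; apply E→AG and equate their AG entries.
Rows 1 and 3 agree on E; apply E→AG and equate their AG entries.
Rows 1 and 3 agree on A; apply A→EF and equate their EF entries.
No row becomes fully distinguished — the join is lossy.

No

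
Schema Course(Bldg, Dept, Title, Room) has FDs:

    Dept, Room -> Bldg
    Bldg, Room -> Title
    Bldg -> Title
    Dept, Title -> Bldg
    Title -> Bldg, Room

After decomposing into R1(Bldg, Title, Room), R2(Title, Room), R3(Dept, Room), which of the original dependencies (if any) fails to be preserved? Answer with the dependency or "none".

Check Dept, Room → Bldg: no single fragment contains all of {Bldg, Dept, Room}, and the restricted closure of {Dept, Room} across the fragments never reaches {Bldg}.
Bldg, Room → Title is preserved.
Bldg → Title is preserved.
Dept, Title → Bldg is preserved.
Title → Bldg, Room is preserved.

Dept, Room -> Bldg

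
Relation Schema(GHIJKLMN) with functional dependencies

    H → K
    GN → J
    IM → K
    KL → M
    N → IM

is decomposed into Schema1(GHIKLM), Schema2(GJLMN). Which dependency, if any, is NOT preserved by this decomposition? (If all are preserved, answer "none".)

N → IM

Check N → IM: no single fragment contains all of {IMN}, and the restricted closure of {N} across the fragments never reaches {IM}.
H → K is preserved.
GN → J is preserved.
IM → K is preserved.
KL → M is preserved.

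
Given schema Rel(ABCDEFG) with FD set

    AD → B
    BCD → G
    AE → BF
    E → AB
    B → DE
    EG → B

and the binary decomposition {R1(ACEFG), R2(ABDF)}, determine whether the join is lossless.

Common attributes: R1 ∩ R2 = {AF}.
No dependency enlarges {AF}, so (AF)⁺ = {AF}.
The closure contains neither all of R1 = {ACEFG} nor all of R2 = {ABDF}, so the common attributes are not a superkey of either fragment. The join is lossy.

No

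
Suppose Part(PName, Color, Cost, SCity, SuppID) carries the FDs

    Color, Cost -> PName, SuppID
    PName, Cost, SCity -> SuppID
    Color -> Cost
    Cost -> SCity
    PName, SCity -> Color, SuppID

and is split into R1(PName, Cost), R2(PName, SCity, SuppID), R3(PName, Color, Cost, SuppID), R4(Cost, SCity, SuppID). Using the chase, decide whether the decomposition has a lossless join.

Yes

Chase test. Columns are PName, Color, Cost, SCity, SuppID; row i has aⱼ where attribute j ∈ Ri, else bᵢⱼ.
Initial tableau (one row per fragment):
  row 1: a1 b12 a3 b14 b15
  row 2: a1 b22 b23 a4 a5
  row 3: a1 a2 a3 b34 a5
  row 4: b41 b42 a3 a4 a5
Rows 1 and 3 agree on Cost; apply Cost→SCity and equate their SCity entries.
Rows 1 and 4 agree on Cost; apply Cost→SCity and equate their SCity entries.
Rows 1 and 2 agree on PName, SCity; apply PName, SCity→Color, SuppID and equate their Color, SuppID entries.
Rows 1 and 3 agree on PName, SCity; apply PName, SCity→Color, SuppID and equate their Color, SuppID entries.
Rows 1 and 2 agree on Color; apply Color→Cost and equate their Cost entries.
Row 1 is now all distinguished symbols — the join is lossless.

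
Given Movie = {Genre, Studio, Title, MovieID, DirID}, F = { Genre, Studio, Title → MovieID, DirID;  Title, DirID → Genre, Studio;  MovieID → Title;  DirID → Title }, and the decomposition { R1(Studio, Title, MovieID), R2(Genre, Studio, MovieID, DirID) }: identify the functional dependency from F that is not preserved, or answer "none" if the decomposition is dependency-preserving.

Check Genre, Studio, Title → MovieID, DirID: no single fragment contains all of {Genre, Studio, Title, MovieID, DirID}, and the restricted closure of {Genre, Studio, Title} across the fragments never reaches {MovieID, DirID}.
Title, DirID → Genre, Studio is preserved.
MovieID → Title is preserved.
DirID → Title is preserved.

Genre, Studio, Title → MovieID, DirID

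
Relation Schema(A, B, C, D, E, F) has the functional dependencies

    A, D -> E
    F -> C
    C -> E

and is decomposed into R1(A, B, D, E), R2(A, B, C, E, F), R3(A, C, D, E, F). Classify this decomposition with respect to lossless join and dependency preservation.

lossy but dependency-preserving

Lossless test (chase): applying each FD to every pair of rows produces no changes in the tableau, so no row becomes fully distinguished — the join is lossy.
Dependency preservation: every FD's attributes lie within a single fragment, so each can be enforced locally — preserved.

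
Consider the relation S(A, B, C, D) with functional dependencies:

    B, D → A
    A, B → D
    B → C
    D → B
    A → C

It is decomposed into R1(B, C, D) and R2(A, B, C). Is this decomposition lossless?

Common attributes: R1 ∩ R2 = {B, C}.
No dependency enlarges {B, C}, so (B, C)⁺ = {B, C}.
The closure contains neither all of R1 = {B, C, D} nor all of R2 = {A, B, C}, so the common attributes are not a superkey of either fragment. The join is lossy.

No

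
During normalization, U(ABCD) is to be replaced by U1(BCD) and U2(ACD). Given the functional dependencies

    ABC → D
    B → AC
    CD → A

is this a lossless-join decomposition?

Yes

Common attributes: U1 ∩ U2 = {CD}.
Closure of {CD}: CD → A applies, adding A. So (CD)⁺ = {ACD}.
This closure contains every attribute of U2, so U1 ∩ U2 → U2. The join is lossless.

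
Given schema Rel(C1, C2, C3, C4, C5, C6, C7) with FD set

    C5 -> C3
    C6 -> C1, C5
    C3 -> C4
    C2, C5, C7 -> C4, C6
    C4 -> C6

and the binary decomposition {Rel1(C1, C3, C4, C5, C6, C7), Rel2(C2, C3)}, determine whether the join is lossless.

Common attributes: Rel1 ∩ Rel2 = {C3}.
Closure of {C3}: C3 → C4 applies, adding C4; C4 → C6 applies, adding C6; C6 → C1, C5 applies, adding C1, C5. So (C3)⁺ = {C1, C3, C4, C5, C6}.
The closure contains neither all of Rel1 = {C1, C3, C4, C5, C6, C7} nor all of Rel2 = {C2, C3}, so the common attributes are not a superkey of either fragment. The join is lossy.

No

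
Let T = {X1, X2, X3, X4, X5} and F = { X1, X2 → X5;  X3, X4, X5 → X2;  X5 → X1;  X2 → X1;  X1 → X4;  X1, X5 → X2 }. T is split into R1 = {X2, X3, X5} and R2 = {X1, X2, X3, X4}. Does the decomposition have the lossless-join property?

Yes

Common attributes: R1 ∩ R2 = {X2, X3}.
Closure of {X2, X3}: X2 → X1 applies, adding X1; X1 → X4 applies, adding X4; X1, X2 → X5 applies, adding X5. So (X2, X3)⁺ = {X1, X2, X3, X4, X5}.
This closure contains every attribute of R1, so R1 ∩ R2 → R1. The join is lossless.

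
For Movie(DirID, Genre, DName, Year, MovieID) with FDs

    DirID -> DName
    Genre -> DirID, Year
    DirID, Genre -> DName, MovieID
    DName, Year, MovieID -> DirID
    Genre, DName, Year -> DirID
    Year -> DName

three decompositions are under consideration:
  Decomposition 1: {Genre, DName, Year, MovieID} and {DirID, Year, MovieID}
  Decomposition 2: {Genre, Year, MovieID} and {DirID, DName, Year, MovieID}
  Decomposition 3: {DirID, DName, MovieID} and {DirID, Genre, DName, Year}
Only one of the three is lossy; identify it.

Decomposition 1: common = {Year, MovieID}, closure = {DirID, DName, Year, MovieID} → lossless.
Decomposition 2: common = {Year, MovieID}, closure = {DirID, DName, Year, MovieID} → lossless.
Decomposition 3: common = {DirID, DName}, closure = {DirID, DName} → lossy.

Decomposition 3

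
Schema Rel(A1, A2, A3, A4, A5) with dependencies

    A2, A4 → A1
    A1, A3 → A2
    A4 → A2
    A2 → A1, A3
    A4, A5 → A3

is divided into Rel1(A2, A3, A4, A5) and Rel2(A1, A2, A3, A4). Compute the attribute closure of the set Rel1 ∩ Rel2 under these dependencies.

A1, A2, A3, A4

Rel1 ∩ Rel2 = {A2, A3, A4}.
A2, A4 → A1 applies, adding A1
Closure: {A1, A2, A3, A4}.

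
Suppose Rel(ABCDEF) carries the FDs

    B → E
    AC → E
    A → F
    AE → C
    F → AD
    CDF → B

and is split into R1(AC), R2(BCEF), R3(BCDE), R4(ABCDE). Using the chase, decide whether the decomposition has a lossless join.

Chase test. Columns are ABCDEF; row i has aⱼ where attribute j ∈ Ri, else bᵢⱼ.
Initial tableau (one row per fragment):
  row 1: a1 b12 a3 b14 b15 b16
  row 2: b21 a2 a3 b24 a5 a6
  row 3: b31 a2 a3 a4 a5 b36
  row 4: a1 a2 a3 a4 a5 b46
Rows 1 and 4 agree on AC; apply AC→E and equate their E entries.
Rows 1 and 4 agree on A; apply A→F and equate their F entries.
Rows 1 and 4 agree on F; apply F→AD and equate their AD entries.
Rows 1 and 4 agree on CDF; apply CDF→B and equate their B entries.
No row becomes fully distinguished — the join is lossy.

No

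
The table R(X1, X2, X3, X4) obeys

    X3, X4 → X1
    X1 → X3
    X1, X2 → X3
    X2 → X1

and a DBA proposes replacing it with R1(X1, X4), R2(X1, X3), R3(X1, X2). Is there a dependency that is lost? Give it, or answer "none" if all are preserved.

X3, X4 → X1

Check X3, X4 → X1: no single fragment contains all of {X1, X3, X4}, and the restricted closure of {X3, X4} across the fragments never reaches {X1}.
X1 → X3 is preserved.
X1, X2 → X3 is preserved.
X2 → X1 is preserved.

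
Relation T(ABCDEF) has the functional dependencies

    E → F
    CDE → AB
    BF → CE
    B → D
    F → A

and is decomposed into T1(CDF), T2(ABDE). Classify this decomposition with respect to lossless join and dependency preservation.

lossy and not dependency-preserving

Lossless test: (D)⁺ = {D}, which is a superkey of neither fragment — lossy.
Dependency preservation: the restricted closure of {E} across the fragments never reaches {F}, so E → F cannot be enforced without a join — not preserved.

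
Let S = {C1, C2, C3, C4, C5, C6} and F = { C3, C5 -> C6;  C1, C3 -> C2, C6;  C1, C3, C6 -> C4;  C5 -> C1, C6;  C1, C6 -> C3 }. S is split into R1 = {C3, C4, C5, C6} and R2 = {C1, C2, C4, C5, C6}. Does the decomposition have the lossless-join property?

Yes

Common attributes: R1 ∩ R2 = {C4, C5, C6}.
Closure of {C4, C5, C6}: C5 → C1, C6 applies, adding C1; C1, C6 → C3 applies, adding C3; C1, C3 → C2, C6 applies, adding C2. So (C4, C5, C6)⁺ = {C1, C2, C3, C4, C5, C6}.
This closure contains every attribute of R1, so R1 ∩ R2 → R1. The join is lossless.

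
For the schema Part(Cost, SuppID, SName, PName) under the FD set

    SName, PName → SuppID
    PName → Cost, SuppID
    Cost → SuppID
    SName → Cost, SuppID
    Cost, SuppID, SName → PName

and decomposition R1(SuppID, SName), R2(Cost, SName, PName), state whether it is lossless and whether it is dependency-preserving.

lossless but not dependency-preserving

Lossless test: (SName)⁺ = {Cost, SuppID, SName, PName}, which contains all of one fragment — lossless.
Dependency preservation: the restricted closure of {PName} across the fragments never reaches {Cost, SuppID}, so PName → Cost, SuppID cannot be enforced without a join — not preserved.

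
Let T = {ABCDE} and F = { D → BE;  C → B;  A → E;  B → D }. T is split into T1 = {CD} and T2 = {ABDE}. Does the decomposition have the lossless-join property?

No

Common attributes: T1 ∩ T2 = {D}.
Closure of {D}: D → BE applies, adding BE. So (D)⁺ = {BDE}.
The closure contains neither all of T1 = {CD} nor all of T2 = {ABDE}, so the common attributes are not a superkey of either fragment. The join is lossy.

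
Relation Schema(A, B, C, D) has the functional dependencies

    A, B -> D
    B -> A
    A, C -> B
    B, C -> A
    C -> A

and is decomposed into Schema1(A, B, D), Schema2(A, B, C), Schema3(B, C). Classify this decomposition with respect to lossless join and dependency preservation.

Lossless test (chase): Rows 1 and 2 agree on A, B; apply A, B→D and equate their D entries. Rows 1 and 3 agree on B; apply B→A and equate their A entries. Rows 1 and 3 agree on A, B; apply A, B→D and equate their D entries. Row 2 is now all distinguished symbols — the join is lossless.
Dependency preservation: every FD's attributes lie within a single fragment, so each can be enforced locally — preserved.

lossless and dependency-preserving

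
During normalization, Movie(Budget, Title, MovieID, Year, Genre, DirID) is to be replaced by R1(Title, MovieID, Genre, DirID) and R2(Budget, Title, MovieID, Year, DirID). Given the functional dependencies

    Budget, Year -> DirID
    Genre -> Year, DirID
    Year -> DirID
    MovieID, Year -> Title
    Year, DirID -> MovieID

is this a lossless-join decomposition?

Common attributes: R1 ∩ R2 = {Title, MovieID, DirID}.
No dependency enlarges {Title, MovieID, DirID}, so (Title, MovieID, DirID)⁺ = {Title, MovieID, DirID}.
The closure contains neither all of R1 = {Title, MovieID, Genre, DirID} nor all of R2 = {Budget, Title, MovieID, Year, DirID}, so the common attributes are not a superkey of either fragment. The join is lossy.

No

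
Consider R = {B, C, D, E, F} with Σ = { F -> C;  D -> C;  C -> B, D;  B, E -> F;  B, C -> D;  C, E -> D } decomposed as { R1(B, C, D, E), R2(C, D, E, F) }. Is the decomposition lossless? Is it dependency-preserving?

lossless and dependency-preserving

Lossless test: (C, D, E)⁺ = {B, C, D, E, F}, which contains all of one fragment — lossless.
Dependency preservation: B, E → F is not contained in any single fragment, but the restricted closure of its left-hand side across the fragments still reaches the right-hand side; the remaining FDs each lie inside some fragment. All dependencies are preserved.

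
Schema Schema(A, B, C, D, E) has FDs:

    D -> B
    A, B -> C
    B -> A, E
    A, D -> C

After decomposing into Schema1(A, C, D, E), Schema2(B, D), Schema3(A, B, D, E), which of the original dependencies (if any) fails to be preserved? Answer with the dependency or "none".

Check A, B → C: no single fragment contains all of {A, B, C}, and the restricted closure of {A, B} across the fragments never reaches {C}.
D → B is preserved.
B → A, E is preserved.
A, D → C is preserved.

A, B -> C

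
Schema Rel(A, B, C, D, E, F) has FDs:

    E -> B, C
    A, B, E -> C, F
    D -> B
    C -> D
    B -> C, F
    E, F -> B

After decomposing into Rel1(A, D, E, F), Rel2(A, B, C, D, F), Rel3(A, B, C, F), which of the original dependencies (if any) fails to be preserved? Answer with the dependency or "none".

E → B, C: restricted closure across fragments reaches B, C.
A, B, E → C, F: restricted closure across fragments reaches C, F.
D → B lies within Rel2.
C → D lies within Rel2.
B → C, F lies within Rel2.
E, F → B: restricted closure across fragments reaches B.
Every dependency is enforceable on the fragments, so the decomposition is dependency-preserving.

none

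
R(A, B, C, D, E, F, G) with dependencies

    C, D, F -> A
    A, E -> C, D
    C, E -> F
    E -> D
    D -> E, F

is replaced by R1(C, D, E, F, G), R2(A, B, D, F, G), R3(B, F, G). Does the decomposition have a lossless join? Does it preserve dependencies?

lossy and not dependency-preserving

Lossless test (chase): Rows 1 and 2 agree on D; apply D→E, F and equate their E, F entries. No row becomes fully distinguished — the join is lossy.
Dependency preservation: the restricted closure of {C, D, F} across the fragments never reaches {A}, so C, D, F → A cannot be enforced without a join — not preserved.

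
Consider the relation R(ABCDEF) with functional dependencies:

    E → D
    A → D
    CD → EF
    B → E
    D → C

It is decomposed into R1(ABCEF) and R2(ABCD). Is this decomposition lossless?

Yes

Common attributes: R1 ∩ R2 = {ABC}.
Closure of {ABC}: A → D applies, adding D; CD → EF applies, adding EF. So (ABC)⁺ = {ABCDEF}.
This closure contains every attribute of R1, so R1 ∩ R2 → R1. The join is lossless.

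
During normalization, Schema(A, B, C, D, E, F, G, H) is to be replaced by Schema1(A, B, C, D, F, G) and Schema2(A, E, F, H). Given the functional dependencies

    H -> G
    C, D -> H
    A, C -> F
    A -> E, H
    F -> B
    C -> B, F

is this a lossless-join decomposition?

Common attributes: Schema1 ∩ Schema2 = {A, F}.
Closure of {A, F}: A → E, H applies, adding E, H; F → B applies, adding B; H → G applies, adding G. So (A, F)⁺ = {A, B, E, F, G, H}.
This closure contains every attribute of Schema2, so Schema1 ∩ Schema2 → Schema2. The join is lossless.

Yes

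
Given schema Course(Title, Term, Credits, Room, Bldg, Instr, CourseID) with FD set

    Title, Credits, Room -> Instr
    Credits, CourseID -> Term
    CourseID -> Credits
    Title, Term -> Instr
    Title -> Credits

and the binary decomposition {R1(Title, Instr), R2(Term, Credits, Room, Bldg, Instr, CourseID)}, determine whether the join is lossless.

No

Common attributes: R1 ∩ R2 = {Instr}.
No dependency enlarges {Instr}, so (Instr)⁺ = {Instr}.
The closure contains neither all of R1 = {Title, Instr} nor all of R2 = {Term, Credits, Room, Bldg, Instr, CourseID}, so the common attributes are not a superkey of either fragment. The join is lossy.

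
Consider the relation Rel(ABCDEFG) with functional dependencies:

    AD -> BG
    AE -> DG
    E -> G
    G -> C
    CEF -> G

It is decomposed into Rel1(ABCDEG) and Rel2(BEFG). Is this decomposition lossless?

No

Common attributes: Rel1 ∩ Rel2 = {BEG}.
Closure of {BEG}: G → C applies, adding C. So (BEG)⁺ = {BCEG}.
The closure contains neither all of Rel1 = {ABCDEG} nor all of Rel2 = {BEFG}, so the common attributes are not a superkey of either fragment. The join is lossy.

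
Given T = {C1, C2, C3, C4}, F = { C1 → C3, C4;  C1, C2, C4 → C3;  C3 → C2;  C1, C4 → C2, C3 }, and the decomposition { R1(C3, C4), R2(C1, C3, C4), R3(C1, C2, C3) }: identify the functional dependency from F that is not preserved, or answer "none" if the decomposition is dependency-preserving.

none

C1 → C3, C4 lies within R2.
C1, C2, C4 → C3: restricted closure across fragments reaches C3.
C3 → C2 lies within R3.
C1, C4 → C2, C3: restricted closure across fragments reaches C2, C3.
Every dependency is enforceable on the fragments, so the decomposition is dependency-preserving.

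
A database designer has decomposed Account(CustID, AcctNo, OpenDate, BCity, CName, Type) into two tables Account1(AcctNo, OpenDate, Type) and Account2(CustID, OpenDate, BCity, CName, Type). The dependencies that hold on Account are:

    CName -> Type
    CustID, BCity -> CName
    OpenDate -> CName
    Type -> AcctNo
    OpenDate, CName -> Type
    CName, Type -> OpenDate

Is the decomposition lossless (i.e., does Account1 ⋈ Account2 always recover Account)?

Common attributes: Account1 ∩ Account2 = {OpenDate, Type}.
Closure of {OpenDate, Type}: OpenDate → CName applies, adding CName; Type → AcctNo applies, adding AcctNo. So (OpenDate, Type)⁺ = {AcctNo, OpenDate, CName, Type}.
This closure contains every attribute of Account1, so Account1 ∩ Account2 → Account1. The join is lossless.

Yes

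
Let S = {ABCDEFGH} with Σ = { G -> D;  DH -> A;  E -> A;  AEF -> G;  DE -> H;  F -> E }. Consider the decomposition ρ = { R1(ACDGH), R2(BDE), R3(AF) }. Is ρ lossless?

Chase test. Columns are ABCDEFGH; row i has aⱼ where attribute j ∈ Ri, else bᵢⱼ.
Initial tableau (one row per fragment):
  row 1: a1 b12 a3 a4 b15 b16 a7 a8
  row 2: b21 a2 b23 a4 a5 b26 b27 b28
  row 3: a1 b32 b33 b34 b35 a6 b37 b38
No row becomes fully distinguished — the join is lossy.

No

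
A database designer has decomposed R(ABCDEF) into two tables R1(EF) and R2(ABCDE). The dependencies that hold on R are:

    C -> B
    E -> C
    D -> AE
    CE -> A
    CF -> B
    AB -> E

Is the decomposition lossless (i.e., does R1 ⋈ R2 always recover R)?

Common attributes: R1 ∩ R2 = {E}.
Closure of {E}: E → C applies, adding C; CE → A applies, adding A; C → B applies, adding B. So (E)⁺ = {ABCE}.
The closure contains neither all of R1 = {EF} nor all of R2 = {ABCDE}, so the common attributes are not a superkey of either fragment. The join is lossy.

No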